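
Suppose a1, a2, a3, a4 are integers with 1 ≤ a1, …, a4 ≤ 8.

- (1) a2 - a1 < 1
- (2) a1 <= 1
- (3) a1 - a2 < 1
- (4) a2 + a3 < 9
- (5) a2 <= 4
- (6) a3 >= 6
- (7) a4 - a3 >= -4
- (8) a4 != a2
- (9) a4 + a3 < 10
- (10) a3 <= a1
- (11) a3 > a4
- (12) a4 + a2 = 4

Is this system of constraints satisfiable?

Unsatisfiable

From constraint 6: a3 ≥ 6. From constraints 2 and 10: a3 ≤ a1 and a1 ≤ 1, so a3 ≤ 1. But 1 < 6, so no value of a3 works.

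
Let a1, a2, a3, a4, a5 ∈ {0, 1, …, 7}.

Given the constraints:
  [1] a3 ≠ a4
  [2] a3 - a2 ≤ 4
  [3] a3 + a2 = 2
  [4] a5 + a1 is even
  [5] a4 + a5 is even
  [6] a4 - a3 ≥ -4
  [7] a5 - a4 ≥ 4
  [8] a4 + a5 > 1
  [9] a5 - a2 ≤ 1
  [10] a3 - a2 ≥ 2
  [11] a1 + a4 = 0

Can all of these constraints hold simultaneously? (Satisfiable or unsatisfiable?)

Constraints 6, 7, 9, and 10 give a3 − a2 ≥ 2, a2 − a5 ≥ -1, a5 − a4 ≥ 4, a4 − a3 ≥ -4.
Adding all 4 inequalities: the left sides telescope to 0, and the right sides sum to 2 + (-1) + 4 + (-4) = 1. So 0 ≥ 1, which is false.

Unsatisfiable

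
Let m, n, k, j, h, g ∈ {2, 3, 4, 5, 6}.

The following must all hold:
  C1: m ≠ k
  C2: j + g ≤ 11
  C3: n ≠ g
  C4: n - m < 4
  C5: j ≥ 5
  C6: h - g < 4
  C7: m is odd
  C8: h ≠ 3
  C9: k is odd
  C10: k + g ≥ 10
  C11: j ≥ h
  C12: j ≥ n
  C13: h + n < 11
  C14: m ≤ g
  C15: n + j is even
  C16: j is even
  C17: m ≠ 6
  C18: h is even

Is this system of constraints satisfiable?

Satisfiable

Try m = 3, n = 4, k = 5, j = 6, h = 6, g = 5.
Check constraint 2: j + g = 11; constraint 4: n - m = 1. The remaining constraints are straightforward to verify.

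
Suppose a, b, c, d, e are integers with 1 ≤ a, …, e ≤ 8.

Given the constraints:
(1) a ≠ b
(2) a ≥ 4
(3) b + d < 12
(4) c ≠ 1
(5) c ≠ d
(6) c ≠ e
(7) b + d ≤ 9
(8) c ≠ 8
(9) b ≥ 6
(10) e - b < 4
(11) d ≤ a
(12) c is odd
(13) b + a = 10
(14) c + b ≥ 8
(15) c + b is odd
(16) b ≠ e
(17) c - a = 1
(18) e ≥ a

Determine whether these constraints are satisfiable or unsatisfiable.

Satisfiable

One satisfying assignment is a = 4, b = 6, c = 5, d = 3, e = 8.
For the less obvious constraints — constraint 3: b + d = 9; constraint 7: b + d = 9; constraint 10: e - b = 2 — and the others hold by inspection.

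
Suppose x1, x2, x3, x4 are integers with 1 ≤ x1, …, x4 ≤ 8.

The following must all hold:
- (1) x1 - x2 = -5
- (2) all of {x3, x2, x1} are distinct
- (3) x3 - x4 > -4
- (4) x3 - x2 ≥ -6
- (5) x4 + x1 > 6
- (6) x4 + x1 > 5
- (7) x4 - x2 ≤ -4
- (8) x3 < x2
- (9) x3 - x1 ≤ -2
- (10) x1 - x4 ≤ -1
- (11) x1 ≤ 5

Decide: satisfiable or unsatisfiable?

Unsatisfiable

Constraints 4, 7, 9, and 10 give x2 − x4 ≥ 4, x4 − x1 ≥ 1, x1 − x3 ≥ 2, x3 − x2 ≥ -6.
Adding all 4 inequalities: the left sides telescope to 0, and the right sides sum to 4 + 1 + 2 + (-6) = 1. So 0 ≥ 1, which is false.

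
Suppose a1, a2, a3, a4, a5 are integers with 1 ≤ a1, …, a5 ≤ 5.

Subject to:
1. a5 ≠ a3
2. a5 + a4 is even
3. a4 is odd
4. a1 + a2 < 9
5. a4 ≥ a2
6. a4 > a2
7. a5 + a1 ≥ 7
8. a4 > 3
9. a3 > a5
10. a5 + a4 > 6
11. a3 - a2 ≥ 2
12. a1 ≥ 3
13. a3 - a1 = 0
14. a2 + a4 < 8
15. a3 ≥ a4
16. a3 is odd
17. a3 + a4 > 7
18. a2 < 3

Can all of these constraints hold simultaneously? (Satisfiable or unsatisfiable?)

Satisfiable

Take a1 = 5, a2 = 1, a3 = 5, a4 = 5, a5 = 3. Then constraint 4: a1 + a2 = 6; constraint 7: a5 + a1 = 8, and every other listed constraint is also met.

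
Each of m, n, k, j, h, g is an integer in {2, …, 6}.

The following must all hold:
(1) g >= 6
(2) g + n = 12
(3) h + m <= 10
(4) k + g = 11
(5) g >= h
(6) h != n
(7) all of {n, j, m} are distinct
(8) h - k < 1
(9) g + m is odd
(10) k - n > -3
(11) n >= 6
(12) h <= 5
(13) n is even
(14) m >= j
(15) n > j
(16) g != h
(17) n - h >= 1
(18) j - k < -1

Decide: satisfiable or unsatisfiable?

Try m = 5, n = 6, k = 5, j = 3, h = 4, g = 6.
Check constraint 2: g + n = 12; constraint 3: h + m = 9. The remaining constraints are straightforward to verify.

Satisfiable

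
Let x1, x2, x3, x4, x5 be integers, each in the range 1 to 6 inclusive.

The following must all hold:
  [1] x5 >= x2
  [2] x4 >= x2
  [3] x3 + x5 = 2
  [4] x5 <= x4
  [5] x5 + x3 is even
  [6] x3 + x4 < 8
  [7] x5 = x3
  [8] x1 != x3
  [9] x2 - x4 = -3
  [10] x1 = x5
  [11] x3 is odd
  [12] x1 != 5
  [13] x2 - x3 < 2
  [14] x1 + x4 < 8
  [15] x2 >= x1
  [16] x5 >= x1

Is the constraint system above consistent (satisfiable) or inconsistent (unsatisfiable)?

Unsatisfiable

From constraints 7 and 10, x1 = x5 = x3, so x1 = x3. But constraint 8 says x1 ≠ x3. Contradiction.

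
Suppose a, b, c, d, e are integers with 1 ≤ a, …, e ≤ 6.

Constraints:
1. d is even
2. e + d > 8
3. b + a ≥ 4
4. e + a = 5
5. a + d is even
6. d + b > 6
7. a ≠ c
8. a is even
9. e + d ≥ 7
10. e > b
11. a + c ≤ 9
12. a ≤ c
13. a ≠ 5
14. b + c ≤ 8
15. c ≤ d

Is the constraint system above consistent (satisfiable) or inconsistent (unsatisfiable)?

Satisfiable

Try a = 2, b = 2, c = 5, d = 6, e = 3.
Check constraint 2: e + d = 9; constraint 3: b + a = 4; constraint 4: e + a = 5. The remaining constraints are straightforward to verify.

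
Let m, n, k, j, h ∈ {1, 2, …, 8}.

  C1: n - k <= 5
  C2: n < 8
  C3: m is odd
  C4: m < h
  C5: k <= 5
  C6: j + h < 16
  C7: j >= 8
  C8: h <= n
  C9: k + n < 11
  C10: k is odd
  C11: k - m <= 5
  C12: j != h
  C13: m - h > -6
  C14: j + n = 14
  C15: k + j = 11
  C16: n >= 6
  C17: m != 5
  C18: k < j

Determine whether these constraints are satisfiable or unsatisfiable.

Satisfiable

Take m = 1, n = 6, k = 3, j = 8, h = 5. Then constraint 1: n - k = 3; constraint 6: j + h = 13, and every other listed constraint is also met.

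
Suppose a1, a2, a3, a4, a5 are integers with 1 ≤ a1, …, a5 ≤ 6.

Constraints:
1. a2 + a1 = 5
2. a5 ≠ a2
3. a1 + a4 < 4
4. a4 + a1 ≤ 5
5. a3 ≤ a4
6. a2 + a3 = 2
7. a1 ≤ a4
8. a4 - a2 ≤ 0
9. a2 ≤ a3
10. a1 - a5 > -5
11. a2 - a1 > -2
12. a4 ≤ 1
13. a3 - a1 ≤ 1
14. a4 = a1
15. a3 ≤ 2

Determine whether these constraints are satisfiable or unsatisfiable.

Unsatisfiable

From constraints 9 and 15: a2 ≤ a3 ≤ 2. From constraints 7 and 12: a1 ≤ a4 ≤ 1. Hence a2 + a1 ≤ 3. But constraint 1 requires a2 + a1 = 5, and 5 > 3. Contradiction.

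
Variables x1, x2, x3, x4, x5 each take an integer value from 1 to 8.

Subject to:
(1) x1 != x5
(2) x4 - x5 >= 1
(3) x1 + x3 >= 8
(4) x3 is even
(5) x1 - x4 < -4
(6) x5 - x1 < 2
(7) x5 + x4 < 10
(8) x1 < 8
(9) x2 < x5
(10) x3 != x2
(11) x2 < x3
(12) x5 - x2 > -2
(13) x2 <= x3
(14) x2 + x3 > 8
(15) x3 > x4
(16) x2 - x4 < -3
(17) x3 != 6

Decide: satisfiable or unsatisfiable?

The assignment x1 = 1, x2 = 1, x3 = 8, x4 = 6, x5 = 2 works:
  constraint 2 holds since x4 - x5 = 4.
  constraint 3 holds since x1 + x3 = 9.
The rest check out directly.

Satisfiable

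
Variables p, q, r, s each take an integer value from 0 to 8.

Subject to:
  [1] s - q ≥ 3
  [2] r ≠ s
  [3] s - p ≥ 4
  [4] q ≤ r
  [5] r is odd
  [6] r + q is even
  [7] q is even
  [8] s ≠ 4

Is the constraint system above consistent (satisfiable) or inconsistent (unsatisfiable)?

Constraint 5 makes r odd and constraint 7 makes q even, so r + q must be odd. Constraint 6 says r + q is even — contradiction.

Unsatisfiable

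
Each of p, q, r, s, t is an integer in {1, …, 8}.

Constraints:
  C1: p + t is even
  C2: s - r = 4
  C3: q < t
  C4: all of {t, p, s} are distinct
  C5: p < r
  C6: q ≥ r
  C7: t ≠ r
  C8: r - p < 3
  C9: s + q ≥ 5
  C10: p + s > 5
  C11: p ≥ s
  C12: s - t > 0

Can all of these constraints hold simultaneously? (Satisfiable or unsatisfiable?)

Unsatisfiable

Constraints 3, 5, 6, 11, and 12 give t < s, s ≤ p, p < r, r ≤ q, q < t. Chaining: t < s ≤ p < r ≤ q < t, which forces t < t — impossible.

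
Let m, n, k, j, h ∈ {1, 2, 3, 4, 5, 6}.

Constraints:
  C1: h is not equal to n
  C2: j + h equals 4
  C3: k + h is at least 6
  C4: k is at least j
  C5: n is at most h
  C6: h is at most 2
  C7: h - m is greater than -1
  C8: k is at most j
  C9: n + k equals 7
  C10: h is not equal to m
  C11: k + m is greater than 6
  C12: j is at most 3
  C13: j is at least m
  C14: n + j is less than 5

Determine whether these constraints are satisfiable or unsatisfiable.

Unsatisfiable

From constraints 5 and 6: n ≤ h ≤ 2. From constraints 8 and 12: k ≤ j ≤ 3. Hence n + k ≤ 5. But constraint 9 requires n + k = 7, and 7 > 5. Contradiction.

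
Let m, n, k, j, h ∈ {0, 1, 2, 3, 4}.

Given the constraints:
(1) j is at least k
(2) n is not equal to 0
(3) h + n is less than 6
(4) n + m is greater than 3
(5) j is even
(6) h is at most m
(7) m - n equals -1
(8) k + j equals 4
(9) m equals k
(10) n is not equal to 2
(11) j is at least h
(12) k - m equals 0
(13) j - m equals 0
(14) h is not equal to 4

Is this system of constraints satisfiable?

One satisfying assignment is m = 2, n = 3, k = 2, j = 2, h = 2.
For the less obvious constraints — constraint 3: h + n = 5; constraint 4: n + m = 5 — and the others hold by inspection.

Satisfiable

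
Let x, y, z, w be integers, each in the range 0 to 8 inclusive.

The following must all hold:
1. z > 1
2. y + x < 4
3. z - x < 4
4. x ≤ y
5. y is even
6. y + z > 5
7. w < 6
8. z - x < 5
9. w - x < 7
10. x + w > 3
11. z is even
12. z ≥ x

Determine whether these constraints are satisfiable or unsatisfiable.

Satisfiable

Try x = 1, y = 2, z = 4, w = 5.
Check constraint 2: y + x = 3; constraint 3: z - x = 3; constraint 6: y + z = 6. The remaining constraints are straightforward to verify.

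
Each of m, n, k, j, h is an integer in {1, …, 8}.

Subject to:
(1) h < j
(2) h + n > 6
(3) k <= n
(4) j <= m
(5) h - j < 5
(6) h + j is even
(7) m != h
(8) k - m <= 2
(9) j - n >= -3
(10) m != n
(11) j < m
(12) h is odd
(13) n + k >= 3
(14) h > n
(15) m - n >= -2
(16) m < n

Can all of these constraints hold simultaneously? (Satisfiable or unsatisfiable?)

Constraints 1, 11, 14, and 16 give j < m, m < n, n < h, h < j. Chaining: j < m < n < h < j, which forces j < j — impossible.

Unsatisfiable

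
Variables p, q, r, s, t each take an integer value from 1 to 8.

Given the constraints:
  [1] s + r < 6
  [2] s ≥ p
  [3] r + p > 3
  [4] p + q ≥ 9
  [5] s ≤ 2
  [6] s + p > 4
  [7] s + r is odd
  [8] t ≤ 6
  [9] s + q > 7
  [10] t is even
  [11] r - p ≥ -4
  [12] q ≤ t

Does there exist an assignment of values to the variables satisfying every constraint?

Unsatisfiable

From constraints 2 and 5: p ≤ s ≤ 2. From constraints 8 and 12: q ≤ t ≤ 6. Hence p + q ≤ 8. But constraint 4 requires p + q ≥ 9, and 9 > 8. Contradiction.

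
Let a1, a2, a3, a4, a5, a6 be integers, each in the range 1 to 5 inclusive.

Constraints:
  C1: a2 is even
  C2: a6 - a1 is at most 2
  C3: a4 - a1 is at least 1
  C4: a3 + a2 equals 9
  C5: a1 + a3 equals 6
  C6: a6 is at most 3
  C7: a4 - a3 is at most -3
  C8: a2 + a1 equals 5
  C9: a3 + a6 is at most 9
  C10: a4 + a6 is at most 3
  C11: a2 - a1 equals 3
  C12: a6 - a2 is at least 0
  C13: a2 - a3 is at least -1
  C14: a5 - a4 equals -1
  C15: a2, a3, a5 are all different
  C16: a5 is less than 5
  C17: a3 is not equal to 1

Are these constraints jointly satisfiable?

Unsatisfiable

Constraints 2, 3, 7, 12, and 13 give a3 − a4 ≥ 3, a4 − a1 ≥ 1, a1 − a6 ≥ -2, a6 − a2 ≥ 0, a2 − a3 ≥ -1.
Adding all 5 inequalities: the left sides telescope to 0, and the right sides sum to 3 + 1 + (-2) + 0 + (-1) = 1. So 0 ≥ 1, which is false.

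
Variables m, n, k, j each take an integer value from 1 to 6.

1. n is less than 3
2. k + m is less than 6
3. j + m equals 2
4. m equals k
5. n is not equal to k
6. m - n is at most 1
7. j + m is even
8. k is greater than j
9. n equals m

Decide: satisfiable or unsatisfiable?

Unsatisfiable

From constraints 4 and 9, n = m = k, so n = k. But constraint 5 says n ≠ k. Contradiction.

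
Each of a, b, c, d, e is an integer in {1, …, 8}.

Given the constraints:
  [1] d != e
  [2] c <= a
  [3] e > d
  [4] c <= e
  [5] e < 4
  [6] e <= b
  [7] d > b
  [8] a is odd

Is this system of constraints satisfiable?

Unsatisfiable

Constraints 3, 6, and 7 give e ≤ b, b < d, d < e. Chaining: e ≤ b < d < e, which forces e < e — impossible.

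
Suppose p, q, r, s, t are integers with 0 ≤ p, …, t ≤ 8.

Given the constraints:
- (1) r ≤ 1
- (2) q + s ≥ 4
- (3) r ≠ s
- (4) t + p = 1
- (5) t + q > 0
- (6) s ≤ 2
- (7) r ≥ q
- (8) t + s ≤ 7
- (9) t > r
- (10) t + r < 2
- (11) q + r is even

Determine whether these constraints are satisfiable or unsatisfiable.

From constraints 1 and 7: q ≤ r ≤ 1. From constraint 6: s ≤ 2. Hence q + s ≤ 3. But constraint 2 requires q + s ≥ 4, and 4 > 3. Contradiction.

Unsatisfiable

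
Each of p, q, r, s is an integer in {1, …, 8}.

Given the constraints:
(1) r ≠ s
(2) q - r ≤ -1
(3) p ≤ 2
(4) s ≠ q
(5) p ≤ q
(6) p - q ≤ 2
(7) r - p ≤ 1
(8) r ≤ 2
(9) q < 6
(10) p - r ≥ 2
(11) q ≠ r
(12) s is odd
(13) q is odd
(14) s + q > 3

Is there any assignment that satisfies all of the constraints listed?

Constraints 2, 6, and 10 give p − r ≥ 2, r − q ≥ 1, q − p ≥ -2.
Adding all 3 inequalities: the left sides telescope to 0, and the right sides sum to 2 + 1 + (-2) = 1. So 0 ≥ 1, which is false.

Unsatisfiable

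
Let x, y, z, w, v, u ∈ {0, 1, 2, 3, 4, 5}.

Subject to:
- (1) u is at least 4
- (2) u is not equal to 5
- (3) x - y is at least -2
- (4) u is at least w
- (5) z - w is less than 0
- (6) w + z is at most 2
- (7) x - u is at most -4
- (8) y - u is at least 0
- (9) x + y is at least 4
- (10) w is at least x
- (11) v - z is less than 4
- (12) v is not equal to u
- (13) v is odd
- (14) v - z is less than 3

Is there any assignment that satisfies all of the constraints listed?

Constraints 3, 7, and 8 give u − x ≥ 4, x − y ≥ -2, y − u ≥ 0.
Adding all 3 inequalities: the left sides telescope to 0, and the right sides sum to 4 + (-2) + 0 = 2. So 0 ≥ 2, which is false.

Unsatisfiable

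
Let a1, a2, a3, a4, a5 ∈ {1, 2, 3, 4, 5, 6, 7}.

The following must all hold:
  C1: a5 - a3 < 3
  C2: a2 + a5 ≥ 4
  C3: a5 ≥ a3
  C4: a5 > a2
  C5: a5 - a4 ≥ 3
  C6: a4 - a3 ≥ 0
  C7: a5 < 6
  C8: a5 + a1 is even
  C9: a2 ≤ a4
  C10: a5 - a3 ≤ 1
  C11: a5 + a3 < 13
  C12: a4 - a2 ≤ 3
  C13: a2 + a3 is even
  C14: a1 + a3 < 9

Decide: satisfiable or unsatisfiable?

Unsatisfiable

Constraints 5, 6, and 10 give a5 − a4 ≥ 3, a4 − a3 ≥ 0, a3 − a5 ≥ -1.
Adding all 3 inequalities: the left sides telescope to 0, and the right sides sum to 3 + 0 + (-1) = 2. So 0 ≥ 2, which is false.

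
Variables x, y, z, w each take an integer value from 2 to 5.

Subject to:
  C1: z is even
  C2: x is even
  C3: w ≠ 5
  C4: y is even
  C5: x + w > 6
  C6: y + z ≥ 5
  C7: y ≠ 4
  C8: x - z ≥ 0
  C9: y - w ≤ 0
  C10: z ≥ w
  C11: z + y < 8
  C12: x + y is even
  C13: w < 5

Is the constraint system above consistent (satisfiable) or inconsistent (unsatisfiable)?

One satisfying assignment is x = 4, y = 2, z = 4, w = 4.
For the less obvious constraints — constraint 5: x + w = 8; constraint 6: y + z = 6; constraint 8: x - z = 0 — and the others hold by inspection.

Satisfiable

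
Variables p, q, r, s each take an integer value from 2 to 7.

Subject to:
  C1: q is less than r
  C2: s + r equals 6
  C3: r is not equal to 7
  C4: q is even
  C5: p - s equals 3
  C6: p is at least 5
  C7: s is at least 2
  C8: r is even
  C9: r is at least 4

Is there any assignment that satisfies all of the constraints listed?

One satisfying assignment is p = 5, q = 2, r = 4, s = 2.
For the less obvious constraints — constraint 2: s + r = 6; constraint 4: q = 2 is even; constraint 5: p - s = 3 — and the others hold by inspection.

Satisfiable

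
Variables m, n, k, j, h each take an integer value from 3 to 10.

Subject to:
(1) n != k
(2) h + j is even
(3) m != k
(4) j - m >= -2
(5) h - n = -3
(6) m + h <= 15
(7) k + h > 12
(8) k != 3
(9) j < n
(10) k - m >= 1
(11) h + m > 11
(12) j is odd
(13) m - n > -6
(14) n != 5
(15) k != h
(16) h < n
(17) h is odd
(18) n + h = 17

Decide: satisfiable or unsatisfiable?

Satisfiable

Take m = 7, n = 10, k = 8, j = 7, h = 7. Then constraint 4: j - m = 0; constraint 5: h - n = -3, and every other listed constraint is also met.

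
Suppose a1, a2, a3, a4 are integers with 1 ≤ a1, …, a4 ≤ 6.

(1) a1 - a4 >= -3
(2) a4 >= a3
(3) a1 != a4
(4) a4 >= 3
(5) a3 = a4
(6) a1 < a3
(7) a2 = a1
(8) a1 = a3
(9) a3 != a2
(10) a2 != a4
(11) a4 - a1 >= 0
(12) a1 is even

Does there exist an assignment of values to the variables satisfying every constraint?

Unsatisfiable

From constraints 5, 7, and 8, a2 = a1 = a3 = a4, so a2 = a4. But constraint 10 says a2 ≠ a4. Contradiction.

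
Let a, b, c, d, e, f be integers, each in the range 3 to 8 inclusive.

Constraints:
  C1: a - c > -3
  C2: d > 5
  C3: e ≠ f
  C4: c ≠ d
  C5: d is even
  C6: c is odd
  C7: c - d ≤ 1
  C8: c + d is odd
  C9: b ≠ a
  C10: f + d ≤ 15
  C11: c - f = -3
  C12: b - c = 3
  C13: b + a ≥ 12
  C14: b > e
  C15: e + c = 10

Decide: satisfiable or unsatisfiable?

Satisfiable

One satisfying assignment is a = 4, b = 8, c = 5, d = 6, e = 5, f = 8.
For the less obvious constraints — constraint 1: a - c = -1; constraint 7: c - d = -1 — and the others hold by inspection.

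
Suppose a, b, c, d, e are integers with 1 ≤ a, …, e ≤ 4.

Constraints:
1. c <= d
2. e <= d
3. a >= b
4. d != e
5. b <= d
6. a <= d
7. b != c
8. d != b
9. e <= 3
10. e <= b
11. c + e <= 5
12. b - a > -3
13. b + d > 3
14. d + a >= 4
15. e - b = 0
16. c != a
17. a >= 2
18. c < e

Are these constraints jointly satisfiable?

Satisfiable

Take a = 3, b = 2, c = 1, d = 4, e = 2. Then constraint 11: c + e = 3; constraint 12: b - a = -1; constraint 13: b + d = 6, and every other listed constraint is also met.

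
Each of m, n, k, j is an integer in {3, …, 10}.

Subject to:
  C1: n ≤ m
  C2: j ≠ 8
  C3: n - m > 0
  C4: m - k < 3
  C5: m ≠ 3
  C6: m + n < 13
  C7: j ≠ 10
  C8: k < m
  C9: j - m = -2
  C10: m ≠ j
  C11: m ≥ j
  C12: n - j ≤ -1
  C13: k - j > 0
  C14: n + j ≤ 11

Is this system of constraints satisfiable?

Constraints 3, 8, 12, and 13 give m < n, n < j, j < k, k < m. Chaining: m < n < j < k < m, which forces m < m — impossible.

Unsatisfiable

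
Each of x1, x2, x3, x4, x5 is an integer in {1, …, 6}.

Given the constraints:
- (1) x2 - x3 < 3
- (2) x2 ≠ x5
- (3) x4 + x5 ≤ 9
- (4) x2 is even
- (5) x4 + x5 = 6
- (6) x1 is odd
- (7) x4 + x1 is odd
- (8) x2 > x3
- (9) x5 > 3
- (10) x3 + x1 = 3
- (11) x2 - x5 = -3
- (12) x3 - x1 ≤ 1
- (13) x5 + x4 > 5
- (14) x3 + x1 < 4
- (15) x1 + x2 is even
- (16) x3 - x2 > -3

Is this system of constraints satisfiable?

Unsatisfiable

Constraint 6 makes x1 odd and constraint 4 makes x2 even, so x1 + x2 must be odd. Constraint 15 says x1 + x2 is even — contradiction.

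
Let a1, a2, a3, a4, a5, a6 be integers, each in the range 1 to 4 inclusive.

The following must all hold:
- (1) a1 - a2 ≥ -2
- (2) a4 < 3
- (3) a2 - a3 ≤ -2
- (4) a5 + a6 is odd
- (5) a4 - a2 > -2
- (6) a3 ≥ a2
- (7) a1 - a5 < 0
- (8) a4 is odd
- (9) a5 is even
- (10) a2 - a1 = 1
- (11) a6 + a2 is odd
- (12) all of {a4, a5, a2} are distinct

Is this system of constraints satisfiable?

The assignment a1 = 1, a2 = 2, a3 = 4, a4 = 1, a5 = 4, a6 = 1 works:
  constraint 1 holds since a1 - a2 = -1.
  constraint 3 holds since a2 - a3 = -2.
The rest check out directly.

Satisfiable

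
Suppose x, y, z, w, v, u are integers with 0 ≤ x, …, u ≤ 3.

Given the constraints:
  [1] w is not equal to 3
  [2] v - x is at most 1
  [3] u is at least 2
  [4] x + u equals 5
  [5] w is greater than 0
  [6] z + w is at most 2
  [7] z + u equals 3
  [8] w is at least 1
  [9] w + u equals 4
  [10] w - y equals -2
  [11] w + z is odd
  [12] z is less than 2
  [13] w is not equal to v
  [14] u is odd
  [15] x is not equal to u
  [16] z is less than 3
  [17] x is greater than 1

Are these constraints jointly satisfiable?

One satisfying assignment is x = 2, y = 3, z = 0, w = 1, v = 0, u = 3.
For the less obvious constraints — constraint 2: v - x = -2; constraint 4: x + u = 5 — and the others hold by inspection.

Satisfiable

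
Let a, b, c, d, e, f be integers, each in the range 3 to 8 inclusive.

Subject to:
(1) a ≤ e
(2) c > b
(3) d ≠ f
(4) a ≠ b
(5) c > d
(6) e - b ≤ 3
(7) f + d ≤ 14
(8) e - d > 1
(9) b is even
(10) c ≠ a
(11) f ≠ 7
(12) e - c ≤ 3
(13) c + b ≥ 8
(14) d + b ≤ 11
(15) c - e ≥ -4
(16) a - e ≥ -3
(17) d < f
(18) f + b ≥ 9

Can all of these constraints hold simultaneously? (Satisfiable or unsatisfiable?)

One satisfying assignment is a = 6, b = 4, c = 5, d = 4, e = 7, f = 8.
For the less obvious constraints — constraint 6: e - b = 3; constraint 7: f + d = 12 — and the others hold by inspection.

Satisfiable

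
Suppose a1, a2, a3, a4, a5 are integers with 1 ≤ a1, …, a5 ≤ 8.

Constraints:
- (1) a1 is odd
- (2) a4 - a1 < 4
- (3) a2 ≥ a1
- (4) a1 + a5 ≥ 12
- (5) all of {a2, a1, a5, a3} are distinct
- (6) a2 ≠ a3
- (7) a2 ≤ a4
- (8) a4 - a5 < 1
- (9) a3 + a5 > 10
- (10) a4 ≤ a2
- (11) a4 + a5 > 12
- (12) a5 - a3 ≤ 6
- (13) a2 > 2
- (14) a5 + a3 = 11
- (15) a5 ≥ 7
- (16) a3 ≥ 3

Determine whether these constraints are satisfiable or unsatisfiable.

Satisfiable

Take a1 = 5, a2 = 7, a3 = 3, a4 = 7, a5 = 8. Then constraint 2: a4 - a1 = 2; constraint 4: a1 + a5 = 13; constraint 8: a4 - a5 = -1, and every other listed constraint is also met.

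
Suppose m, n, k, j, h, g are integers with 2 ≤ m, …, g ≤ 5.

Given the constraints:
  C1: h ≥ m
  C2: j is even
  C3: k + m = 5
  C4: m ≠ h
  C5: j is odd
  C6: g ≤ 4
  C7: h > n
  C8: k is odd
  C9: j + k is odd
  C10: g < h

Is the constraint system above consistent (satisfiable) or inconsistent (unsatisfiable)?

Unsatisfiable

Constraint 5 makes j odd and constraint 8 makes k odd, so j + k must be even. Constraint 9 says j + k is odd — contradiction.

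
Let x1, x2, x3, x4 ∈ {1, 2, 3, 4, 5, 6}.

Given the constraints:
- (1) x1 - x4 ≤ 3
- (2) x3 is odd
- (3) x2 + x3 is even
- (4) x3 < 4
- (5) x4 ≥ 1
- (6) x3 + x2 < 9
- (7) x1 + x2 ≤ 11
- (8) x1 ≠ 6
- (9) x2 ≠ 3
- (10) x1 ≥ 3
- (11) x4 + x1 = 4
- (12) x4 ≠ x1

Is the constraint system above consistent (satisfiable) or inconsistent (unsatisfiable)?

The assignment x1 = 3, x2 = 5, x3 = 1, x4 = 1 works:
  constraint 1 holds since x1 - x4 = 2.
  constraint 6 holds since x3 + x2 = 6.
  constraint 7 holds since x1 + x2 = 8.
The rest check out directly.

Satisfiable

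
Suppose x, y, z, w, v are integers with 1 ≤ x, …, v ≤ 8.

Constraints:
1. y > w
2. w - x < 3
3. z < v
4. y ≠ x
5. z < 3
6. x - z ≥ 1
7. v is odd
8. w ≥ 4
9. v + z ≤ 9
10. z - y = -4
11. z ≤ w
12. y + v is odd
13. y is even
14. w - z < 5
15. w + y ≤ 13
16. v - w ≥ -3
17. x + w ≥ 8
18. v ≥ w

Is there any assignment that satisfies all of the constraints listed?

One satisfying assignment is x = 3, y = 6, z = 2, w = 5, v = 5.
For the less obvious constraints — constraint 2: w - x = 2; constraint 6: x - z = 1 — and the others hold by inspection.

Satisfiable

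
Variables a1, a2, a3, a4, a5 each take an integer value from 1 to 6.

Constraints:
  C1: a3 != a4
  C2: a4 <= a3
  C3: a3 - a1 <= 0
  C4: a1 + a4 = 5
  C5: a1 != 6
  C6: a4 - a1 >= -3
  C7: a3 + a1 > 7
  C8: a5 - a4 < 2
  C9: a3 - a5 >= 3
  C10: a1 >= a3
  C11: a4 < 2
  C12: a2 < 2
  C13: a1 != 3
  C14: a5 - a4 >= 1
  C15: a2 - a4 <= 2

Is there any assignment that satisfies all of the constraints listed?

Constraints 3, 6, 9, and 14 give a1 − a3 ≥ 0, a3 − a5 ≥ 3, a5 − a4 ≥ 1, a4 − a1 ≥ -3.
Adding all 4 inequalities: the left sides telescope to 0, and the right sides sum to 0 + 3 + 1 + (-3) = 1. So 0 ≥ 1, which is false.

Unsatisfiable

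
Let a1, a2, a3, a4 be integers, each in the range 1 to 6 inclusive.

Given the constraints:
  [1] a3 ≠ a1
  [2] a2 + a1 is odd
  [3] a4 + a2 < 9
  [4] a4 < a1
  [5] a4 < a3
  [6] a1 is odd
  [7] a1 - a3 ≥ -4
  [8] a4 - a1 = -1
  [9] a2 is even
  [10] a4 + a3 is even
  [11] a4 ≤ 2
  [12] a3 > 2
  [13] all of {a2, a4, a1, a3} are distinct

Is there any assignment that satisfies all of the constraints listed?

Satisfiable

Take a1 = 3, a2 = 6, a3 = 4, a4 = 2. Then constraint 3: a4 + a2 = 8; constraint 7: a1 - a3 = -1; constraint 8: a4 - a1 = -1, and every other listed constraint is also met.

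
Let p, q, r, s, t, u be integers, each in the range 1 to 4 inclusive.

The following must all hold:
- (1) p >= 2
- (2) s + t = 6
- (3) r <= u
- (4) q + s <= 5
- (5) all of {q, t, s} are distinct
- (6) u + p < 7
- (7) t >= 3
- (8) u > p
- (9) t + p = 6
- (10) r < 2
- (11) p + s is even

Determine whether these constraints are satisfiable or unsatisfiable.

Satisfiable

Take p = 2, q = 1, r = 1, s = 2, t = 4, u = 4. Then constraint 2: s + t = 6; constraint 4: q + s = 3, and every other listed constraint is also met.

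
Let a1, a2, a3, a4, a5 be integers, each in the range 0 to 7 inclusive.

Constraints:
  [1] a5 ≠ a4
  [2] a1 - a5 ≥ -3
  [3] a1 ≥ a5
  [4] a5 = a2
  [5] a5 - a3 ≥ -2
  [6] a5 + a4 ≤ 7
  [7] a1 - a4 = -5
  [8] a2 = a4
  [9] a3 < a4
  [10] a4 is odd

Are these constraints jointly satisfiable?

Unsatisfiable

From constraints 4 and 8, a5 = a2 = a4, so a5 = a4. But constraint 1 says a5 ≠ a4. Contradiction.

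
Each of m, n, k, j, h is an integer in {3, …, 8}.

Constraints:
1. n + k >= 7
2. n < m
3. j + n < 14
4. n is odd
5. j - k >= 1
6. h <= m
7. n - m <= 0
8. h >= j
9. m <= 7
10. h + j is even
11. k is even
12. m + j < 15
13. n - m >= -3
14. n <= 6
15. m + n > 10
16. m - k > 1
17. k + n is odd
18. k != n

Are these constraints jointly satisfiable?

Setting (m, n, k, j, h) = (7, 5, 4, 7, 7) satisfies everything: constraint 1: n + k = 9; constraint 3: j + n = 12; constraint 5: j - k = 3, and the others follow.

Satisfiable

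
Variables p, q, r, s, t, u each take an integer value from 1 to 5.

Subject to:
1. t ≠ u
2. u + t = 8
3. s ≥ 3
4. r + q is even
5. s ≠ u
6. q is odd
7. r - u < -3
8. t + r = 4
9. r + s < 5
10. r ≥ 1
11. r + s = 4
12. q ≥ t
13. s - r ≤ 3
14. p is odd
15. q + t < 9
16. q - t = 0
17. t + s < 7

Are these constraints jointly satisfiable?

Take p = 1, q = 3, r = 1, s = 3, t = 3, u = 5. Then constraint 2: u + t = 8; constraint 7: r - u = -4; constraint 8: t + r = 4, and every other listed constraint is also met.

Satisfiable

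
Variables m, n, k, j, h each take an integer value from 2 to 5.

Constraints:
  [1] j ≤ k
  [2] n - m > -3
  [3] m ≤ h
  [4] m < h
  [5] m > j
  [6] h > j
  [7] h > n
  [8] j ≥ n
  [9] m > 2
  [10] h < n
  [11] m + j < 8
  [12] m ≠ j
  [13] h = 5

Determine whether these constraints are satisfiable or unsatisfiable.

Unsatisfiable

Constraints 4, 5, 8, and 10 give n ≤ j, j < m, m < h, h < n. Chaining: n ≤ j < m < h < n, which forces n < n — impossible.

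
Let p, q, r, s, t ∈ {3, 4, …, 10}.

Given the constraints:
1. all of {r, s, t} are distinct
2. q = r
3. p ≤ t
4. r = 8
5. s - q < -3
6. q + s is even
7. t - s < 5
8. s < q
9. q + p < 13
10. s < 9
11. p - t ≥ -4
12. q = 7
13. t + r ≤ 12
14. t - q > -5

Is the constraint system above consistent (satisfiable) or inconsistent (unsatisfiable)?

Constraint 12 fixes q = 7 and constraint 4 fixes r = 8, but constraint 2 requires q = r. Since 7 ≠ 8, contradiction.

Unsatisfiable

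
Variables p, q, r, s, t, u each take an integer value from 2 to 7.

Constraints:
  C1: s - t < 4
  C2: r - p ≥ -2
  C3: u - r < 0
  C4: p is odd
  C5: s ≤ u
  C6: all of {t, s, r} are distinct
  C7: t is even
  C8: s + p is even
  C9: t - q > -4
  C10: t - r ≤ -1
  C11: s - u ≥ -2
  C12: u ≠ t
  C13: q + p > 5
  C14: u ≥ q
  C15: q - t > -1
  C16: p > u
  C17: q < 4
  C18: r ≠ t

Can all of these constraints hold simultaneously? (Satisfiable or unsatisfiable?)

Satisfiable

The assignment p = 5, q = 3, r = 6, s = 3, t = 2, u = 4 works:
  constraint 1 holds since s - t = 1.
  constraint 2 holds since r - p = 1.
  constraint 3 holds since u - r = -2.
The rest check out directly.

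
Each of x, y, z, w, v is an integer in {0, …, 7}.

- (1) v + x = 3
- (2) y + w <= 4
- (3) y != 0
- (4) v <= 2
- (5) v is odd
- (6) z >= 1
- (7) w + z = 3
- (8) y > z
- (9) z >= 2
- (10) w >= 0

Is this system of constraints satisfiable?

Satisfiable

The assignment x = 2, y = 3, z = 2, w = 1, v = 1 works:
  constraint 1 holds since v + x = 3.
  constraint 2 holds since y + w = 4.
  constraint 7 holds since w + z = 3.
The rest check out directly.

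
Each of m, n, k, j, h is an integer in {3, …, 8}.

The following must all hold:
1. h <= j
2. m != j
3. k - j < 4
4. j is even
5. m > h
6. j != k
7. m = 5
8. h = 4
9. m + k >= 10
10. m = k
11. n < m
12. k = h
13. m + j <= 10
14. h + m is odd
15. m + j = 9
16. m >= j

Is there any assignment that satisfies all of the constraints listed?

Constraint 7 fixes m = 5 and constraint 8 fixes h = 4. Constraints 10 and 12 give m = k = h, so m = h. But 5 ≠ 4 — contradiction.

Unsatisfiable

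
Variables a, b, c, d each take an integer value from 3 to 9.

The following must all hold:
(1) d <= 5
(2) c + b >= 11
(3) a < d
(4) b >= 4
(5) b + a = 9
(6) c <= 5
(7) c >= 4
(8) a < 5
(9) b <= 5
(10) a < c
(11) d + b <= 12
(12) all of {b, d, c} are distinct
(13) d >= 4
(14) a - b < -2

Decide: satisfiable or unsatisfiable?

Unsatisfiable

Constraints 1, 4, 6, 7, 9, and 13 confine each of b, d, c to the 2 values {4, 5}.
Constraint 12 requires all 3 of them to be distinct, but only 2 values are available — impossible by the pigeonhole principle.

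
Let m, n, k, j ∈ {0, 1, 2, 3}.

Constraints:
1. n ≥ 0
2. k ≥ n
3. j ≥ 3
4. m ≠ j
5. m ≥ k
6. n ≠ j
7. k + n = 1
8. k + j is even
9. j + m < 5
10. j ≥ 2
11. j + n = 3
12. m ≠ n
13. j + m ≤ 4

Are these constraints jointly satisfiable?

Satisfiable

Try m = 1, n = 0, k = 1, j = 3.
Check constraint 7: k + n = 1; constraint 9: j + m = 4. The remaining constraints are straightforward to verify.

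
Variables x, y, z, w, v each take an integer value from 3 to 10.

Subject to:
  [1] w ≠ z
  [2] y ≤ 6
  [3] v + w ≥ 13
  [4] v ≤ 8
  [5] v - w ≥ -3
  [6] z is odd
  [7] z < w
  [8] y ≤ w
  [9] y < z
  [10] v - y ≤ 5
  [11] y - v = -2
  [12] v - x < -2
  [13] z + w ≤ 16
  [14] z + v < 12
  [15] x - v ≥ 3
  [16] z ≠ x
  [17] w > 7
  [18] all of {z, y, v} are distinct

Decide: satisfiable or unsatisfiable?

Setting (x, y, z, w, v) = (9, 4, 5, 9, 6) satisfies everything: constraint 3: v + w = 15; constraint 5: v - w = -3, and the others follow.

Satisfiable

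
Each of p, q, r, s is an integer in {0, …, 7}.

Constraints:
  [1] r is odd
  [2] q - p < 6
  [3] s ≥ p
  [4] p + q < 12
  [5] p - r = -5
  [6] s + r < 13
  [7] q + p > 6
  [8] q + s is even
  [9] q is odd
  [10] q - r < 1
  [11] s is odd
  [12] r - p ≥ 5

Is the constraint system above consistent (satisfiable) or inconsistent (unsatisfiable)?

Take p = 2, q = 7, r = 7, s = 5. Then constraint 2: q - p = 5; constraint 4: p + q = 9; constraint 5: p - r = -5, and every other listed constraint is also met.

Satisfiable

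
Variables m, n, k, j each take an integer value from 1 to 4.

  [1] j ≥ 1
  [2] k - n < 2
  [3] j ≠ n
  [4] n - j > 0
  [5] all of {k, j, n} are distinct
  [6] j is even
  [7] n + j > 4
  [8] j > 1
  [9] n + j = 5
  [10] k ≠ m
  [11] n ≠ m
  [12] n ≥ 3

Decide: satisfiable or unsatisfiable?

The assignment m = 1, n = 3, k = 4, j = 2 works:
  constraint 2 holds since k - n = 1.
  constraint 4 holds since n - j = 1.
The rest check out directly.

Satisfiable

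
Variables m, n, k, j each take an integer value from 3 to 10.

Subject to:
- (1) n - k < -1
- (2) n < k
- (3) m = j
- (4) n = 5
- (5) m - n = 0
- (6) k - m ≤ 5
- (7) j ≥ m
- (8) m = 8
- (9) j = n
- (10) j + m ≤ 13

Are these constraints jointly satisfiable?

Constraint 8 fixes m = 8 and constraint 4 fixes n = 5. Constraints 3 and 9 give m = j = n, so m = n. But 8 ≠ 5 — contradiction.

Unsatisfiable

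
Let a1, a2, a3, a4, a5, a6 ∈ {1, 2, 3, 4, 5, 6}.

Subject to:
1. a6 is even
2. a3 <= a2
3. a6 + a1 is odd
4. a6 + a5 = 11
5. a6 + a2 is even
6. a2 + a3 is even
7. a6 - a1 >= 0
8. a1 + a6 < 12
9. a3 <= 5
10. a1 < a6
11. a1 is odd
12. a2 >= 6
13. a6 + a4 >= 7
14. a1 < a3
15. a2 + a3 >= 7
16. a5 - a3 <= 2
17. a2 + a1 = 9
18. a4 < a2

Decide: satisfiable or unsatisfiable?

Setting (a1, a2, a3, a4, a5, a6) = (3, 6, 4, 2, 5, 6) satisfies everything: constraint 4: a6 + a5 = 11; constraint 7: a6 - a1 = 3; constraint 8: a1 + a6 = 9, and the others follow.

Satisfiable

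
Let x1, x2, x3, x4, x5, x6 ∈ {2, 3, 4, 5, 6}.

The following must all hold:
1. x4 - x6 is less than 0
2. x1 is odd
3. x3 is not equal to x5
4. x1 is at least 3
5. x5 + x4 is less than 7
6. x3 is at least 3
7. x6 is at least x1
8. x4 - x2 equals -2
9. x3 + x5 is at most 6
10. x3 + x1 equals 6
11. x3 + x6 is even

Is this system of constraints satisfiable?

Try x1 = 3, x2 = 4, x3 = 3, x4 = 2, x5 = 2, x6 = 3.
Check constraint 1: x4 - x6 = -1; constraint 5: x5 + x4 = 4. The remaining constraints are straightforward to verify.

Satisfiable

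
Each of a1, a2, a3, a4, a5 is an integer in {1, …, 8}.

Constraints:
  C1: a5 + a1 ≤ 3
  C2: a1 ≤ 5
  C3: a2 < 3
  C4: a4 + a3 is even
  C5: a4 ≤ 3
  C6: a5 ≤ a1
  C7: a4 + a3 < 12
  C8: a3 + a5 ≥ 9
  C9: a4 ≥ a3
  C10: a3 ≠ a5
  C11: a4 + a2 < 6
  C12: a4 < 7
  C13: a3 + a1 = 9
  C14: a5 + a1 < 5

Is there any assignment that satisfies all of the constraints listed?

From constraints 5 and 9: a3 ≤ a4 ≤ 3. From constraints 2 and 6: a5 ≤ a1 ≤ 5. Hence a3 + a5 ≤ 8. But constraint 8 requires a3 + a5 ≥ 9, and 9 > 8. Contradiction.

Unsatisfiable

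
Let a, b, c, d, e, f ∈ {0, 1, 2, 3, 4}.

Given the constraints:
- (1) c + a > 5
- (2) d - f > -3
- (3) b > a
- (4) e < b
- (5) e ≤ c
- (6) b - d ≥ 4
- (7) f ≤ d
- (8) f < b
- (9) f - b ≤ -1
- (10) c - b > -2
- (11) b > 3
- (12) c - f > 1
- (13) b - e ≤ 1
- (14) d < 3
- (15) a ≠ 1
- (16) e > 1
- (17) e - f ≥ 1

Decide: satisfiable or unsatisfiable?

The assignment a = 3, b = 4, c = 3, d = 0, e = 3, f = 0 works:
  constraint 1 holds since c + a = 6.
  constraint 2 holds since d - f = 0.
  constraint 6 holds since b - d = 4.
The rest check out directly.

Satisfiable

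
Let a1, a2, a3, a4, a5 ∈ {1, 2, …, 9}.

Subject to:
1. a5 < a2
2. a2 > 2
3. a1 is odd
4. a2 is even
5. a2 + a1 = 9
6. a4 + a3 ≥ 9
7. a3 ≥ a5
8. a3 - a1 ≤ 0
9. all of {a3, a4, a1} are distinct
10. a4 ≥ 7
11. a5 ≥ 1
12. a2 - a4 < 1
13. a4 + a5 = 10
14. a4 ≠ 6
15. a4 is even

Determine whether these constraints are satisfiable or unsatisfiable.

Satisfiable

The assignment a1 = 3, a2 = 6, a3 = 2, a4 = 8, a5 = 2 works:
  constraint 5 holds since a2 + a1 = 9.
  constraint 6 holds since a4 + a3 = 10.
  constraint 8 holds since a3 - a1 = -1.
The rest check out directly.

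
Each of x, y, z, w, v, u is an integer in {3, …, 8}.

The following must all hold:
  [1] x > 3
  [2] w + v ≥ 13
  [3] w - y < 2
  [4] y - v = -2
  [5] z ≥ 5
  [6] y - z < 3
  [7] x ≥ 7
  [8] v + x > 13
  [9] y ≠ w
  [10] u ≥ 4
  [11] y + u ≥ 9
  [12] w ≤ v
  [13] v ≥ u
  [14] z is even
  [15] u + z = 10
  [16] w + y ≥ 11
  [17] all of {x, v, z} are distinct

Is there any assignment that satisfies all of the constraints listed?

Try x = 7, y = 6, z = 6, w = 5, v = 8, u = 4.
Check constraint 2: w + v = 13; constraint 3: w - y = -1. The remaining constraints are straightforward to verify.

Satisfiable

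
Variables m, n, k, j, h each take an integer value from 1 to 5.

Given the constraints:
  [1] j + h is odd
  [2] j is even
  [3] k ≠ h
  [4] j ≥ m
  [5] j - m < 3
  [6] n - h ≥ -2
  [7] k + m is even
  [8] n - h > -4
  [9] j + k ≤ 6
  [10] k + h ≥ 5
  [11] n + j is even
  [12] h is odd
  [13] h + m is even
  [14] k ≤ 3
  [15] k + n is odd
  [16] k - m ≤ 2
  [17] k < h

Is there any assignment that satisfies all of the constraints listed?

The assignment m = 1, n = 4, k = 3, j = 2, h = 5 works:
  constraint 5 holds since j - m = 1.
  constraint 6 holds since n - h = -1.
The rest check out directly.

Satisfiable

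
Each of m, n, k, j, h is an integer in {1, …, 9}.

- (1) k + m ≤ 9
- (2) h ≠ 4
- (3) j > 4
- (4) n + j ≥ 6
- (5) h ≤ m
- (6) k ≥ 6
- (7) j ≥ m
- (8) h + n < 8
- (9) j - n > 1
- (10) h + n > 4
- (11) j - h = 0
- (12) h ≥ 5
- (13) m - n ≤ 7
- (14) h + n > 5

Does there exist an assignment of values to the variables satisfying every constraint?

Unsatisfiable

From constraint 6: k ≥ 6. From constraints 5 and 12: m ≥ h ≥ 5. Hence k + m ≥ 11. But constraint 1 requires k + m ≤ 9, and 9 < 11. Contradiction.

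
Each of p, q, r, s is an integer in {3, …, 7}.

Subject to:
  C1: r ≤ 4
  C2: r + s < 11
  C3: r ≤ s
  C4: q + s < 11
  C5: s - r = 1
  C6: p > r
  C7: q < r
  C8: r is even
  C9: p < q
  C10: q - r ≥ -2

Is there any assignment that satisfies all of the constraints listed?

Constraints 6, 7, and 9 give r < p, p < q, q < r. Chaining: r < p < q < r, which forces r < r — impossible.

Unsatisfiable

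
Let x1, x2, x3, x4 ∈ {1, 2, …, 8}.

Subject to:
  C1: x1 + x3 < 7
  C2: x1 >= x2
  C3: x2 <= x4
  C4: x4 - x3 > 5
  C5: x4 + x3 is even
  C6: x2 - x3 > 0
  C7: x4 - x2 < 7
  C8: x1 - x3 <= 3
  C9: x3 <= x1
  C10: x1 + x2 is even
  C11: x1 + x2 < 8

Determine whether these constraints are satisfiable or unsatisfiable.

Take x1 = 4, x2 = 2, x3 = 1, x4 = 7. Then constraint 1: x1 + x3 = 5; constraint 4: x4 - x3 = 6; constraint 6: x2 - x3 = 1, and every other listed constraint is also met.

Satisfiable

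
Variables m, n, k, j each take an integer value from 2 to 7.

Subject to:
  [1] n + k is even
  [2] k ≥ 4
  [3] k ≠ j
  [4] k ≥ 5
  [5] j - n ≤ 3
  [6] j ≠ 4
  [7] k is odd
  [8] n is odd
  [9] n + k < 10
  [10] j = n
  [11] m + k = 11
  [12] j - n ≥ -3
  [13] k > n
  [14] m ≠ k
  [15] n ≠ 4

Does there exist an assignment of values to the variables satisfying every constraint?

One satisfying assignment is m = 6, n = 3, k = 5, j = 3.
For the less obvious constraints — constraint 5: j - n = 0; constraint 9: n + k = 8 — and the others hold by inspection.

Satisfiable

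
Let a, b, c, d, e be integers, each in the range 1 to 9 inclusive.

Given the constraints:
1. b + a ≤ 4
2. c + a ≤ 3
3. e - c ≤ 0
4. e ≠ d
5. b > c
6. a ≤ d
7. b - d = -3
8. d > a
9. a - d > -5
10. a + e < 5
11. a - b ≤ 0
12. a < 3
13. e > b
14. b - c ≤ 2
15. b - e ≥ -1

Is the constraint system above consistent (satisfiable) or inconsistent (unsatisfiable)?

Unsatisfiable

Constraints 3, 5, and 13 give e ≤ c, c < b, b < e. Chaining: e ≤ c < b < e, which forces e < e — impossible.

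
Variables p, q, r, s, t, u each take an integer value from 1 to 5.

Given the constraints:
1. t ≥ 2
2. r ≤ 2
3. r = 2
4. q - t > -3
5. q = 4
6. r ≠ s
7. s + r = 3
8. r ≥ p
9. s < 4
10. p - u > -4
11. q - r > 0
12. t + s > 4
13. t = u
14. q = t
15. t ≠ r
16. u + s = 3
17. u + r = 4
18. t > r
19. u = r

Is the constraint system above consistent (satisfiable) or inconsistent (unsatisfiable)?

Constraint 5 fixes q = 4 and constraint 3 fixes r = 2. Constraints 13, 14, and 19 give q = t = u = r, so q = r. But 4 ≠ 2 — contradiction.

Unsatisfiable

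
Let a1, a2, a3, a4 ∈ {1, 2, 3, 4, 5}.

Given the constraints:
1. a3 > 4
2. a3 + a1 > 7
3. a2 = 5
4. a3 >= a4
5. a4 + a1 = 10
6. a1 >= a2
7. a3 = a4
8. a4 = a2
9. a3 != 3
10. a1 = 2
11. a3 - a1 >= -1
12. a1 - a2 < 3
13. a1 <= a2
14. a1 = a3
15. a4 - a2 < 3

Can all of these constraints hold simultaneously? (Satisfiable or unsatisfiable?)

Unsatisfiable

Constraint 10 fixes a1 = 2 and constraint 3 fixes a2 = 5. Constraints 7, 8, and 14 give a1 = a3 = a4 = a2, so a1 = a2. But 2 ≠ 5 — contradiction.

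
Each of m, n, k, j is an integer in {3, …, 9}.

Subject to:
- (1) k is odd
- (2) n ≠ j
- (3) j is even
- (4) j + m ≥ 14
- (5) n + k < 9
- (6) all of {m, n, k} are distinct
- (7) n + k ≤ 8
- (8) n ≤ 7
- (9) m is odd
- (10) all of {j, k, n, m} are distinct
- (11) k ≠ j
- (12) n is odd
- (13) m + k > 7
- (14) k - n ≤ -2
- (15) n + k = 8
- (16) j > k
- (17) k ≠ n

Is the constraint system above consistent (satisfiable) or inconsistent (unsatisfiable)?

Satisfiable

One satisfying assignment is m = 7, n = 5, k = 3, j = 8.
For the less obvious constraints — constraint 4: j + m = 15; constraint 5: n + k = 8 — and the others hold by inspection.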